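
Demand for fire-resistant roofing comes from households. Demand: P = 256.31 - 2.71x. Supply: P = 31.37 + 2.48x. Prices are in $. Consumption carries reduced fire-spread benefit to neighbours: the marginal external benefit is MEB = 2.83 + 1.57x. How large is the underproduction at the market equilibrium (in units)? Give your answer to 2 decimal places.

Market equilibrium (private): 31.37 + 2.48x = 256.31 - 2.71x → x_m = 43.3410.
Social marginal benefit = demand + MEB = 259.14 - 1.14x.
Set SMB = MC: 259.14 - 1.14x = 31.37 + 2.48x → x* = 62.9199.
Gap = |43.3410 − 62.9199| = 19.5789.

19.58 units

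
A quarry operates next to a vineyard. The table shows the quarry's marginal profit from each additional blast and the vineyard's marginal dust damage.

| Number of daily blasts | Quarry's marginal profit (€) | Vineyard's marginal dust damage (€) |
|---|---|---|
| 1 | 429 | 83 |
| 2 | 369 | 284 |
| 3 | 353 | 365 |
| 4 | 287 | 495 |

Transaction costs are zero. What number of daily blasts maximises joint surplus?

2

Bargaining reaches the level where marginal profit last exceeds marginal dust damage.
That holds through level 2 (369 ≥ 284) but not at 3 (353 < 365).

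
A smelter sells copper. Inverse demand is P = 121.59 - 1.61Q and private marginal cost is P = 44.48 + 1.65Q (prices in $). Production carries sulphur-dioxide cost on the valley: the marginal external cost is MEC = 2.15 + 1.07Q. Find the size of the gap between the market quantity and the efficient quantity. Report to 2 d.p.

6.34 units

Market equilibrium (private): 44.48 + 1.65Q = 121.59 - 1.61Q → Q_m = 23.6534.
Social marginal cost = private MC + MEC = 46.63 + 2.72Q.
Set SMC = demand: 46.63 + 2.72Q = 121.59 - 1.61Q → Q* = 17.3118.
Gap = |23.6534 − 17.3118| = 6.3416.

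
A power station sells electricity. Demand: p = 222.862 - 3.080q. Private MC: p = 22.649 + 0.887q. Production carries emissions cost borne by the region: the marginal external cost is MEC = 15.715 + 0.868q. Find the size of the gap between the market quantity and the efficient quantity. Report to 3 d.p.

12.311 units

Market equilibrium (private): 22.649 + 0.887q = 222.862 - 3.080q → q_m = 50.4696.
Social marginal cost = private MC + MEC = 38.364 + 1.755q.
Set SMC = demand: 38.364 + 1.755q = 222.862 - 3.080q → q* = 38.1588.
Gap = |50.4696 − 38.1588| = 12.3108.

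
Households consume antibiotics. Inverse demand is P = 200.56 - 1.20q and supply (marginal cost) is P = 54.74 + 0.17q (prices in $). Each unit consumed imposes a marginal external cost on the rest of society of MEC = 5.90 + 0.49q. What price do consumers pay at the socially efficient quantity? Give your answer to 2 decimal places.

P = $110.29

Social marginal benefit = demand − MEC = 194.66 - 1.69q.
Set SMB = MC: 194.66 - 1.69q = 54.74 + 0.17q → q* = 75.2258.
Consumer price on the demand curve at q*: 200.56 − 1.20×75.2258 = 110.2890.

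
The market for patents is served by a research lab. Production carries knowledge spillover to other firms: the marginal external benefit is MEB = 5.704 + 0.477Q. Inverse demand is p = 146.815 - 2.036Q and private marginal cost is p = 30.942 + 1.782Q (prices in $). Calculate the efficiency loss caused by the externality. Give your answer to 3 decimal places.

Market equilibrium (private): 30.942 + 1.782Q = 146.815 - 2.036Q → Q_m = 30.3491.
Social marginal cost = private MC − MEB = 25.238 + 1.305Q.
Set SMC = demand: 25.238 + 1.305Q = 146.815 - 2.036Q → Q* = 36.3894.
The welfare-loss triangle has base |Q_m − Q*| and height MEB(Q_m) (the vertical gap between SMC and demand is zero at Q* and MEB at Q_m).
DWL = ½ × 6.0403 × 20.1805 = 60.9481.

DWL = $60.948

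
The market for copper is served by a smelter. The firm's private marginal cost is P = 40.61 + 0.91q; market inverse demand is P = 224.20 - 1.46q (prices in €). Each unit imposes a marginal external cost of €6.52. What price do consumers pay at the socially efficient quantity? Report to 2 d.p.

Social marginal cost = private MC + MEC = 47.13 + 0.91q.
Set SMC = demand: 47.13 + 0.91q = 224.20 - 1.46q → q* = 74.7131.
Consumer price on the demand curve at q*: 224.20 − 1.46×74.7131 = 115.1189.

P = €115.12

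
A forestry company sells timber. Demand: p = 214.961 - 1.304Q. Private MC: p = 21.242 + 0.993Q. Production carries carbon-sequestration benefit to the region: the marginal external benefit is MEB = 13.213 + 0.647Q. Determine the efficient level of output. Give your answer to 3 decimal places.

Social marginal cost = private MC − MEB = 8.029 + 0.346Q.
Set SMC = demand: 8.029 + 0.346Q = 214.961 - 1.304Q → Q* = 125.4133.

Q* = 125.413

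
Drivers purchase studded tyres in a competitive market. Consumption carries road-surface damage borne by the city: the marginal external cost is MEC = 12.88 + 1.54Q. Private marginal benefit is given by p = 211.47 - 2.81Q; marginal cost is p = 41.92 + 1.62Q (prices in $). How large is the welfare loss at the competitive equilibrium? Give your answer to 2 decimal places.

Market equilibrium (private): 41.92 + 1.62Q = 211.47 - 2.81Q → Q_m = 38.2731.
Social marginal benefit = demand − MEC = 198.59 - 4.35Q.
Set SMB = MC: 198.59 - 4.35Q = 41.92 + 1.62Q → Q* = 26.2429.
Between Q* and Q_m the wedge MC − SMB runs linearly from 0 to MEC(Q_m), so the loss is a triangle.
DWL = ½ × 12.0302 × 71.8206 = 432.0081.

DWL = $432.01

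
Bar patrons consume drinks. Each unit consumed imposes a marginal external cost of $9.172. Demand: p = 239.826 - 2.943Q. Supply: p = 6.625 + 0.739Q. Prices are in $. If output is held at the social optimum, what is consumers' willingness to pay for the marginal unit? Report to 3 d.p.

P = $60.761

Social marginal benefit = demand − MEC = 230.654 - 2.943Q.
Set SMB = MC: 230.654 - 2.943Q = 6.625 + 0.739Q → Q* = 60.8444.
Consumer price on the demand curve at Q*: 239.826 − 2.943×60.8444 = 60.7609.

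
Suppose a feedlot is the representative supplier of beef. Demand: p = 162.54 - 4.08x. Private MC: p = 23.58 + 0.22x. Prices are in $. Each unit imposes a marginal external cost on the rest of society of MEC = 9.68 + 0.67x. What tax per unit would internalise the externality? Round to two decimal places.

tax = $27.11 per unit

Social marginal cost = private MC + MEC = 33.26 + 0.89x.
Set SMC = demand: 33.26 + 0.89x = 162.54 - 4.08x → x* = 26.0121.
The Pigouvian tax equals MEC at x*: 9.68 + 0.67×26.0121 = 27.1081.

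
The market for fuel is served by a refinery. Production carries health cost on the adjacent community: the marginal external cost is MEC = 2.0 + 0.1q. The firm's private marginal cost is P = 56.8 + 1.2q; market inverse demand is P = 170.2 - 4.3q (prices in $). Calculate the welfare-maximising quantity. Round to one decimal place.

Social marginal cost = private MC + MEC = 58.8 + 1.3q.
Set SMC = demand: 58.8 + 1.3q = 170.2 - 4.3q → q* = 19.8929.

q* = 19.9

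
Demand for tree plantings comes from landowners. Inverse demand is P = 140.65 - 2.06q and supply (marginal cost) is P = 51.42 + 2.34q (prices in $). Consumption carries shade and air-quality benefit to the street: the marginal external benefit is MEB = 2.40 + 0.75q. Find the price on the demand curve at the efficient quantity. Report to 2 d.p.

P = $88.94

Social marginal benefit = demand + MEB = 143.05 - 1.31q.
Set SMB = MC: 143.05 - 1.31q = 51.42 + 2.34q → q* = 25.1041.
Consumer price on the demand curve at q*: 140.65 − 2.06×25.1041 = 88.9356.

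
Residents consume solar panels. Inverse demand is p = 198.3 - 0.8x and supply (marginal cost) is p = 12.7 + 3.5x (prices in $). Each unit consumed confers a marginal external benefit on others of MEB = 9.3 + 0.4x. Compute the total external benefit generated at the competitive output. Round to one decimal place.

Market equilibrium (private): 12.7 + 3.5x = 198.3 - 0.8x → x_m = 43.1628.
Total external benefit = ∫₀^{x_m} (9.3 + 0.4x) dx = 9.3×43.1628 + ½×0.4×43.1628² = 774.0195.

$774.0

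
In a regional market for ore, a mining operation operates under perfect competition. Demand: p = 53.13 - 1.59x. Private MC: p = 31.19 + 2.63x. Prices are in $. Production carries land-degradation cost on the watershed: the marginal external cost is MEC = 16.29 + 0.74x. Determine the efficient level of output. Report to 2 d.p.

Social marginal cost = private MC + MEC = 47.48 + 3.37x.
Set SMC = demand: 47.48 + 3.37x = 53.13 - 1.59x → x* = 1.1391.

x* = 1.14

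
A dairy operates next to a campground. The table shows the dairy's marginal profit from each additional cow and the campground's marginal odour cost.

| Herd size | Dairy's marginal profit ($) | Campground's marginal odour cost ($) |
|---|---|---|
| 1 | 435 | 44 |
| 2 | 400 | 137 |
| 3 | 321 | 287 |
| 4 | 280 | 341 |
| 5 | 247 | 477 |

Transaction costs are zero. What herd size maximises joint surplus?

Bargaining reaches the level where marginal profit last exceeds marginal odour cost.
That holds through level 3 (321 ≥ 287) but not at 4 (280 < 341).

3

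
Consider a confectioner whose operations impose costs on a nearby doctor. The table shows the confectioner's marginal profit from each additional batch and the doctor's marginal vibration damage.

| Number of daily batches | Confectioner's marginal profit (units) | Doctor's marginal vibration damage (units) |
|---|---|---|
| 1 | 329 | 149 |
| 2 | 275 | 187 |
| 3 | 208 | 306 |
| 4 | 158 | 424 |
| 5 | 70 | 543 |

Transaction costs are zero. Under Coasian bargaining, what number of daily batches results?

Bargaining reaches the level where marginal profit last exceeds marginal vibration damage.
That holds through level 2 (275 ≥ 187) but not at 3 (208 < 306).

2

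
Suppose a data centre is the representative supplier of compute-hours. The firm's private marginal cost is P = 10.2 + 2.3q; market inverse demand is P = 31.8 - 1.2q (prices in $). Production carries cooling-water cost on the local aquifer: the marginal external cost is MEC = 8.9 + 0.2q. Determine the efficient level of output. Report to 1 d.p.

q* = 3.4

Social marginal cost = private MC + MEC = 19.1 + 2.5q.
Set SMC = demand: 19.1 + 2.5q = 31.8 - 1.2q → q* = 3.4324.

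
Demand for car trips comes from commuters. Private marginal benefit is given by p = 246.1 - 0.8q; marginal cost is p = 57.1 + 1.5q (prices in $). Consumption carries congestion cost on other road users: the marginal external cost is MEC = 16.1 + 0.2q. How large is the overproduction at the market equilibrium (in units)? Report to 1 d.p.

13.0 units

Market equilibrium (private): 57.1 + 1.5q = 246.1 - 0.8q → q_m = 82.1739.
Social marginal benefit = demand − MEC = 230.0 - q.
Set SMB = MC: 230.0 - q = 57.1 + 1.5q → q* = 69.1600.
Gap = |82.1739 − 69.1600| = 13.0139.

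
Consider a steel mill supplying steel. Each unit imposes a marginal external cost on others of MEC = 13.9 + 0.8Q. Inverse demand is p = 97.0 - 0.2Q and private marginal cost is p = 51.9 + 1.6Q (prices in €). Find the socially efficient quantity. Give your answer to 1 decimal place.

Q* = 12.0

Social marginal cost = private MC + MEC = 65.8 + 2.4Q.
Set SMC = demand: 65.8 + 2.4Q = 97.0 - 0.2Q → Q* = 12.0000.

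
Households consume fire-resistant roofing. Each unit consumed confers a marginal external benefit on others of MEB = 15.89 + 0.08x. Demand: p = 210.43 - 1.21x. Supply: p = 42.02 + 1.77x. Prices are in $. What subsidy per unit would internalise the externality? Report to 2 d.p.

Social marginal benefit = demand + MEB = 226.32 - 1.13x.
Set SMB = MC: 226.32 - 1.13x = 42.02 + 1.77x → x* = 63.5517.
The Pigouvian subsidy equals MEB at x*: 15.89 + 0.08×63.5517 = 20.9741.

subsidy = $20.97 per unit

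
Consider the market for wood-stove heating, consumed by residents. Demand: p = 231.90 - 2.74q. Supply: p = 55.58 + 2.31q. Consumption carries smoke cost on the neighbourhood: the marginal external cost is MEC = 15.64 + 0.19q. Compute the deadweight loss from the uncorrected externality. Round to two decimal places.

Market equilibrium (private): 55.58 + 2.31q = 231.90 - 2.74q → q_m = 34.9149.
Social marginal benefit = demand − MEC = 216.26 - 2.93q.
Set SMB = MC: 216.26 - 2.93q = 55.58 + 2.31q → q* = 30.6641.
The welfare-loss triangle has base |q_m − q*| and height MEC(q_m) (the vertical gap between SMB and MC is zero at q* and MEC at q_m).
DWL = ½ × 4.2508 × 22.2738 = 47.3407.

DWL = 47.34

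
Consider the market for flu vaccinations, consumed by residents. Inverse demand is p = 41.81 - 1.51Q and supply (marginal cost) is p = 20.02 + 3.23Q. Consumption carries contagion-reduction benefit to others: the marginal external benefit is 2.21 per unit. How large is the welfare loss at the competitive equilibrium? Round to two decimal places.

DWL = 0.52

Market equilibrium (private): 20.02 + 3.23Q = 41.81 - 1.51Q → Q_m = 4.5970.
Social marginal benefit = demand + MEB = 44.02 - 1.51Q.
Set SMB = MC: 44.02 - 1.51Q = 20.02 + 3.23Q → Q* = 5.0633.
The loss is the area between SMB and MC from Q* to Q_m; with linear curves that's a triangle of height MEB(Q_m).
DWL = ½ × 0.4663 × 2.2100 = 0.5153.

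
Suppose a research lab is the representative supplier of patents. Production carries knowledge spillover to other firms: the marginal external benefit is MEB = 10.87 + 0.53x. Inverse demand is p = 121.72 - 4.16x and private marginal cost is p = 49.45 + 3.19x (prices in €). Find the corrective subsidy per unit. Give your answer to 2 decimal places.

Social marginal cost = private MC − MEB = 38.58 + 2.66x.
Set SMC = demand: 38.58 + 2.66x = 121.72 - 4.16x → x* = 12.1906.
The Pigouvian subsidy equals MEB at x*: 10.87 + 0.53×12.1906 = 17.3310.

subsidy = €17.33 per unit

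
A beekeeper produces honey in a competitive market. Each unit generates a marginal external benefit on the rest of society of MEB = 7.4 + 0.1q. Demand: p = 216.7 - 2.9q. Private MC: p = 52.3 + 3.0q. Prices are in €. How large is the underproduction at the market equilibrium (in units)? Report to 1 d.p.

1.8 units

Market equilibrium (private): 52.3 + 3.0q = 216.7 - 2.9q → q_m = 27.8644.
Social marginal cost = private MC − MEB = 44.9 + 2.9q.
Set SMC = demand: 44.9 + 2.9q = 216.7 - 2.9q → q* = 29.6207.
Gap = |27.8644 − 29.6207| = 1.7563.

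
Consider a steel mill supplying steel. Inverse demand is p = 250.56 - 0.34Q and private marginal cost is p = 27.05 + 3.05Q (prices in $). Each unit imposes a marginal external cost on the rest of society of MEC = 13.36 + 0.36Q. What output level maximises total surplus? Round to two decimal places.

Q* = 56.04

Social marginal cost = private MC + MEC = 40.41 + 3.41Q.
Set SMC = demand: 40.41 + 3.41Q = 250.56 - 0.34Q → Q* = 56.0400.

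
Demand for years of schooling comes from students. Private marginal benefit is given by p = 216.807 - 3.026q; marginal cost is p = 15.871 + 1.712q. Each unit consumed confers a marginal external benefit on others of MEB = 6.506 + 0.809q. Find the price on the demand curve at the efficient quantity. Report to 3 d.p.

Social marginal benefit = demand + MEB = 223.313 - 2.217q.
Set SMB = MC: 223.313 - 2.217q = 15.871 + 1.712q → q* = 52.7977.
Consumer price on the demand curve at q*: 216.807 − 3.026×52.7977 = 57.0412.

P = 57.041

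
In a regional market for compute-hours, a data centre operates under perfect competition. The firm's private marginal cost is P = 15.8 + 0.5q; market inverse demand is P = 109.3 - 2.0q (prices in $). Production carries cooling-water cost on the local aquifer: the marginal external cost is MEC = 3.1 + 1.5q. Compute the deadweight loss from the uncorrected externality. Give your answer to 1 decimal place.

Market equilibrium (private): 15.8 + 0.5q = 109.3 - 2.0q → q_m = 37.4000.
Social marginal cost = private MC + MEC = 18.9 + 2.0q.
Set SMC = demand: 18.9 + 2.0q = 109.3 - 2.0q → q* = 22.6000.
The welfare-loss triangle has base |q_m − q*| and height MEC(q_m) (the vertical gap between SMC and demand is zero at q* and MEC at q_m).
DWL = ½ × 14.8000 × 59.2000 = 438.0800.

DWL = $438.1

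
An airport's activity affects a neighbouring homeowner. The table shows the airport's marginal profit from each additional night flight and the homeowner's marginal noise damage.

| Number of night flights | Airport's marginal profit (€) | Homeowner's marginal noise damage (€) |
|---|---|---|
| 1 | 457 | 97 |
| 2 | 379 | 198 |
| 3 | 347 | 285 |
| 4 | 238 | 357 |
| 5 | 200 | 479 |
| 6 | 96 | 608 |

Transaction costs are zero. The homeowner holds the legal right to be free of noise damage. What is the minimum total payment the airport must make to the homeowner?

€580

Efficient level: marginal profit ≥ marginal noise damage through level 3, so k* = 3.
With the homeowner holding the right, the airport must at least compensate total damage at k*: 97 + 198 + 285 = 580.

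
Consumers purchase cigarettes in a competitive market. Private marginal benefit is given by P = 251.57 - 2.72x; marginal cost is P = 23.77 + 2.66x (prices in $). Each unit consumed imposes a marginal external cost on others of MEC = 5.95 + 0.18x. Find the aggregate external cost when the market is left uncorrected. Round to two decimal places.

$413.29

Market equilibrium (private): 23.77 + 2.66x = 251.57 - 2.72x → x_m = 42.3420.
Total external cost = ∫₀^{x_m} (5.95 + 0.18x) dx = 5.95×42.3420 + ½×0.18×42.3420² = 413.2909.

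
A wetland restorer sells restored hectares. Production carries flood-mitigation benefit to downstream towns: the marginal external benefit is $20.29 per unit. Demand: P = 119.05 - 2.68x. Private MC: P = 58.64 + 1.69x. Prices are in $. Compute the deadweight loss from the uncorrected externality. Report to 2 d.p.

Market equilibrium (private): 58.64 + 1.69x = 119.05 - 2.68x → x_m = 13.8238.
Social marginal cost = private MC − MEB = 38.35 + 1.69x.
Set SMC = demand: 38.35 + 1.69x = 119.05 - 2.68x → x* = 18.4668.
The welfare-loss triangle has base |x_m − x*| and height MEB(x_m) (the vertical gap between SMC and demand is zero at x* and MEB at x_m).
DWL = ½ × 4.6430 × 20.2900 = 47.1032.

DWL = $47.10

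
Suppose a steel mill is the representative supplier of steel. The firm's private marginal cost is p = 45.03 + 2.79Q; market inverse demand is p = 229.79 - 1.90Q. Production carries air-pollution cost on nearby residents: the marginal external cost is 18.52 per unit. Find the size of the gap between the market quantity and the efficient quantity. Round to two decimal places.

Market equilibrium (private): 45.03 + 2.79Q = 229.79 - 1.90Q → Q_m = 39.3945.
Social marginal cost = private MC + MEC = 63.55 + 2.79Q.
Set SMC = demand: 63.55 + 2.79Q = 229.79 - 1.90Q → Q* = 35.4456.
Gap = |39.3945 − 35.4456| = 3.9489.

3.95 units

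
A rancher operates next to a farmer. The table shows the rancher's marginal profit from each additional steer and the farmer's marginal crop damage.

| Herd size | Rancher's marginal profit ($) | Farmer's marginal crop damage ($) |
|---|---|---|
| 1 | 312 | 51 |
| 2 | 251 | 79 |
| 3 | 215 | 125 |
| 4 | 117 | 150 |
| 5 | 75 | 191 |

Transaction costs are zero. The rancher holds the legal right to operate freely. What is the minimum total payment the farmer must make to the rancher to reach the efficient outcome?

Left alone the rancher would choose level 5 (marginal profit stays positive).
Efficient level: k* = 3 (marginal profit ≥ marginal crop damage through 3).
The farmer must at least cover the rancher's forgone profit from cutting 5→3: 117 + 75 = 192.

$192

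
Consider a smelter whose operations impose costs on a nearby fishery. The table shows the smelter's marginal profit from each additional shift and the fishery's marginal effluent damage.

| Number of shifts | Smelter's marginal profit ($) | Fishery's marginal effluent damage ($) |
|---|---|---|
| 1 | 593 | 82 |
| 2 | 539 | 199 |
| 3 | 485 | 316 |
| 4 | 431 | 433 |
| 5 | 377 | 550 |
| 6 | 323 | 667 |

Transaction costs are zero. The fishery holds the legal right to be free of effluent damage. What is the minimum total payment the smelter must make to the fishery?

$597

Efficient level: marginal profit ≥ marginal effluent damage through level 3, so k* = 3.
With the fishery holding the right, the smelter must at least compensate total damage at k*: 82 + 199 + 316 = 597.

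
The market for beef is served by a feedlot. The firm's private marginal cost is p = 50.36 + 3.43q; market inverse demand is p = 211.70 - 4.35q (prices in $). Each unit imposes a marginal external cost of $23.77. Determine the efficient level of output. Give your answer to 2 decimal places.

q* = 17.68

Social marginal cost = private MC + MEC = 74.13 + 3.43q.
Set SMC = demand: 74.13 + 3.43q = 211.70 - 4.35q → q* = 17.6825.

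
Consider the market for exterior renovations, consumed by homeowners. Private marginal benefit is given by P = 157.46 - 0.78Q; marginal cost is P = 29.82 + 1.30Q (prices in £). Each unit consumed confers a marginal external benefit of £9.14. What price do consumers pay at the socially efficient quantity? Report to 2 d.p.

Social marginal benefit = demand + MEB = 166.60 - 0.78Q.
Set SMB = MC: 166.60 - 0.78Q = 29.82 + 1.30Q → Q* = 65.7596.
Consumer price on the demand curve at Q*: 157.46 − 0.78×65.7596 = 106.1675.

P = £106.17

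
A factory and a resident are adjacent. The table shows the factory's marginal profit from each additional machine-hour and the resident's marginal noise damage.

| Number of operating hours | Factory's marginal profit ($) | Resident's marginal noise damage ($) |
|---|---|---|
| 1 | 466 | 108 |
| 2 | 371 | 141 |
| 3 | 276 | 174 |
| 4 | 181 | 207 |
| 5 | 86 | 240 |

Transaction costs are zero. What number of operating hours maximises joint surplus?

3

Bargaining reaches the level where marginal profit last exceeds marginal noise damage.
That holds through level 3 (276 ≥ 174) but not at 4 (181 < 207).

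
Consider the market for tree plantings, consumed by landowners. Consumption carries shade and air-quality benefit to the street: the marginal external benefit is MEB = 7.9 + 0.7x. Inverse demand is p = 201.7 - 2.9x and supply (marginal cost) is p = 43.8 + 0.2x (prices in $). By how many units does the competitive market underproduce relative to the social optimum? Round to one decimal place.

18.1 units

Market equilibrium (private): 43.8 + 0.2x = 201.7 - 2.9x → x_m = 50.9355.
Social marginal benefit = demand + MEB = 209.6 - 2.2x.
Set SMB = MC: 209.6 - 2.2x = 43.8 + 0.2x → x* = 69.0833.
Gap = |50.9355 − 69.0833| = 18.1478.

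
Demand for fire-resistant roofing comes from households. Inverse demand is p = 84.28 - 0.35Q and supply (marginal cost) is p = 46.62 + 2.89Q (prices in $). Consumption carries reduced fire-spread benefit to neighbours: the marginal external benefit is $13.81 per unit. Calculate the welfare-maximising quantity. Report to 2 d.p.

Q* = 15.89

Social marginal benefit = demand + MEB = 98.09 - 0.35Q.
Set SMB = MC: 98.09 - 0.35Q = 46.62 + 2.89Q → Q* = 15.8858.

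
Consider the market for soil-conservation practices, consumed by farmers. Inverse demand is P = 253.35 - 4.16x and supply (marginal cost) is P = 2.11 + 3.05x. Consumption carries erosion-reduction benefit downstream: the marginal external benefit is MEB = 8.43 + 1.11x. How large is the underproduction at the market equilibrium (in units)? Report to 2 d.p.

7.72 units

Market equilibrium (private): 2.11 + 3.05x = 253.35 - 4.16x → x_m = 34.8460.
Social marginal benefit = demand + MEB = 261.78 - 3.05x.
Set SMB = MC: 261.78 - 3.05x = 2.11 + 3.05x → x* = 42.5689.
Gap = |34.8460 − 42.5689| = 7.7229.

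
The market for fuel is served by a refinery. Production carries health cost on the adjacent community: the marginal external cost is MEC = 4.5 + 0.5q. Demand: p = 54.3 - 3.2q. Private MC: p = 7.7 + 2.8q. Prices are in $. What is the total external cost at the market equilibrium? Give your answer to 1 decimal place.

Market equilibrium (private): 7.7 + 2.8q = 54.3 - 3.2q → q_m = 7.7667.
Total external cost = ∫₀^{q_m} (4.5 + 0.5q) dq = 4.5×7.7667 + ½×0.5×7.7667² = 50.0306.

$50.0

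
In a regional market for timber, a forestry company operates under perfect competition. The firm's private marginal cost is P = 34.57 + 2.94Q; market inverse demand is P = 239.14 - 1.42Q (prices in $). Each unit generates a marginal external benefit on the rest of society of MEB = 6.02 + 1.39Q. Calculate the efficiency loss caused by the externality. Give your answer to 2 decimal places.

DWL = $854.36

Market equilibrium (private): 34.57 + 2.94Q = 239.14 - 1.42Q → Q_m = 46.9197.
Social marginal cost = private MC − MEB = 28.55 + 1.55Q.
Set SMC = demand: 28.55 + 1.55Q = 239.14 - 1.42Q → Q* = 70.9057.
The welfare-loss triangle has base |Q_m − Q*| and height MEB(Q_m) (the vertical gap between SMC and demand is zero at Q* and MEB at Q_m).
DWL = ½ × 23.9860 × 71.2384 = 854.3621.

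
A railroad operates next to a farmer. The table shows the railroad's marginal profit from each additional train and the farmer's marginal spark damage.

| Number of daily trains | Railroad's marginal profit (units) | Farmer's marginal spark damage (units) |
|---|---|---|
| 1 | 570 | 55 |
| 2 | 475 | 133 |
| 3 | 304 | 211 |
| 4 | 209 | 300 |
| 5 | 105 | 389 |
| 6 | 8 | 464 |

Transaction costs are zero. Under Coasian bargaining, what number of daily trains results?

Bargaining reaches the level where marginal profit last exceeds marginal spark damage.
That holds through level 3 (304 ≥ 211) but not at 4 (209 < 300).

3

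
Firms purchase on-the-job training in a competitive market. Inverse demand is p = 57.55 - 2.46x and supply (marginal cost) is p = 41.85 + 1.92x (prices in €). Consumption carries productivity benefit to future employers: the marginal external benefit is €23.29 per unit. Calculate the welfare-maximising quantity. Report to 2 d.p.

Social marginal benefit = demand + MEB = 80.84 - 2.46x.
Set SMB = MC: 80.84 - 2.46x = 41.85 + 1.92x → x* = 8.9018.

x* = 8.90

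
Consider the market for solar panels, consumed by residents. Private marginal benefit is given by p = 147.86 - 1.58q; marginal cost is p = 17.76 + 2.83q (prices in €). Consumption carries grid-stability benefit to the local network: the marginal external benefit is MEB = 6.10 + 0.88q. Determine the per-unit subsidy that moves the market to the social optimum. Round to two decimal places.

Social marginal benefit = demand + MEB = 153.96 - 0.70q.
Set SMB = MC: 153.96 - 0.70q = 17.76 + 2.83q → q* = 38.5836.
The Pigouvian subsidy equals MEB at q*: 6.10 + 0.88×38.5836 = 40.0536.

subsidy = €40.05 per unit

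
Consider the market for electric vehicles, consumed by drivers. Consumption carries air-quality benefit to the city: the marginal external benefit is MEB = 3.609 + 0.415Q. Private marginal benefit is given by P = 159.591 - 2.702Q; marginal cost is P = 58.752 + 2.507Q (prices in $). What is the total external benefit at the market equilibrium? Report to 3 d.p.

$147.627

Market equilibrium (private): 58.752 + 2.507Q = 159.591 - 2.702Q → Q_m = 19.3586.
Total external benefit = ∫₀^{Q_m} (3.609 + 0.415Q) dQ = 3.609×19.3586 + ½×0.415×19.3586² = 147.6269.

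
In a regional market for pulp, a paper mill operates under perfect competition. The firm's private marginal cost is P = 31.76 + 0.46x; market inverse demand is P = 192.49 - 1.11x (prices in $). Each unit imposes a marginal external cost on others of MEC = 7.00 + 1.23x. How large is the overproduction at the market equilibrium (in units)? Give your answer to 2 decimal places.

Market equilibrium (private): 31.76 + 0.46x = 192.49 - 1.11x → x_m = 102.3758.
Social marginal cost = private MC + MEC = 38.76 + 1.69x.
Set SMC = demand: 38.76 + 1.69x = 192.49 - 1.11x → x* = 54.9036.
Gap = |102.3758 − 54.9036| = 47.4722.

47.47 units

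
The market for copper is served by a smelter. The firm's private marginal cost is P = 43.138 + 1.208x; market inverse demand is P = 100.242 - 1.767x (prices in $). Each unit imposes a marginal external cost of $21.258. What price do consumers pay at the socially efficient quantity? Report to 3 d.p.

P = $78.951

Social marginal cost = private MC + MEC = 64.396 + 1.208x.
Set SMC = demand: 64.396 + 1.208x = 100.242 - 1.767x → x* = 12.0491.
Consumer price on the demand curve at x*: 100.242 − 1.767×12.0491 = 78.9512.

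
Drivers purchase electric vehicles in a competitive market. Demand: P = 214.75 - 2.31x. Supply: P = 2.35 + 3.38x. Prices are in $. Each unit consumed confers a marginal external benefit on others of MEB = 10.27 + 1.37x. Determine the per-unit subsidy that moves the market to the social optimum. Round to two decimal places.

Social marginal benefit = demand + MEB = 225.02 - 0.94x.
Set SMB = MC: 225.02 - 0.94x = 2.35 + 3.38x → x* = 51.5440.
The Pigouvian subsidy equals MEB at x*: 10.27 + 1.37×51.5440 = 80.8853.

subsidy = $80.89 per unit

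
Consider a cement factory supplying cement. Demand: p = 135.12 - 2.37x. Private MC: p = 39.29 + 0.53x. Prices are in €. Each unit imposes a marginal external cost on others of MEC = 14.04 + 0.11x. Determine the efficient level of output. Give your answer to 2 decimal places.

x* = 27.17

Social marginal cost = private MC + MEC = 53.33 + 0.64x.
Set SMC = demand: 53.33 + 0.64x = 135.12 - 2.37x → x* = 27.1728.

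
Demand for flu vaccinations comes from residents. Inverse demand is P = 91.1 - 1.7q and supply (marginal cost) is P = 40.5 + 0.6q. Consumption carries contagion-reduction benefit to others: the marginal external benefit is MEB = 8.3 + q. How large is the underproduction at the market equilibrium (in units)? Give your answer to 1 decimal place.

23.3 units

Market equilibrium (private): 40.5 + 0.6q = 91.1 - 1.7q → q_m = 22.0000.
Social marginal benefit = demand + MEB = 99.4 - 0.7q.
Set SMB = MC: 99.4 - 0.7q = 40.5 + 0.6q → q* = 45.3077.
Gap = |22.0000 − 45.3077| = 23.3077.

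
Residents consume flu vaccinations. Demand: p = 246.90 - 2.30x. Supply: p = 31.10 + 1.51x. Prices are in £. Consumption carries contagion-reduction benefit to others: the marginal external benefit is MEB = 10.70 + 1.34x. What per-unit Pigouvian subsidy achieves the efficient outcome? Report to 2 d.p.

Social marginal benefit = demand + MEB = 257.60 - 0.96x.
Set SMB = MC: 257.60 - 0.96x = 31.10 + 1.51x → x* = 91.7004.
The Pigouvian subsidy equals MEB at x*: 10.70 + 1.34×91.7004 = 133.5785.

subsidy = £133.58 per unit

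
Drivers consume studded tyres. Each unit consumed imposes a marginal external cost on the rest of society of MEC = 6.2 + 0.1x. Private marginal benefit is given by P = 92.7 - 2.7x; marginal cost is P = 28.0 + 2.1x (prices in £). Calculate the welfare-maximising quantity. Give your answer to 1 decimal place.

x* = 11.9

Social marginal benefit = demand − MEC = 86.5 - 2.8x.
Set SMB = MC: 86.5 - 2.8x = 28.0 + 2.1x → x* = 11.9388.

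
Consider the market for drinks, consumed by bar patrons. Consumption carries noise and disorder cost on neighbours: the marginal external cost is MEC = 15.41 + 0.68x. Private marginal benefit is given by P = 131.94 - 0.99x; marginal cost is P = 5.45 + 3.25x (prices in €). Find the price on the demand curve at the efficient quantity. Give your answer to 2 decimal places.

Social marginal benefit = demand − MEC = 116.53 - 1.67x.
Set SMB = MC: 116.53 - 1.67x = 5.45 + 3.25x → x* = 22.5772.
Consumer price on the demand curve at x*: 131.94 − 0.99×22.5772 = 109.5886.

P = €109.59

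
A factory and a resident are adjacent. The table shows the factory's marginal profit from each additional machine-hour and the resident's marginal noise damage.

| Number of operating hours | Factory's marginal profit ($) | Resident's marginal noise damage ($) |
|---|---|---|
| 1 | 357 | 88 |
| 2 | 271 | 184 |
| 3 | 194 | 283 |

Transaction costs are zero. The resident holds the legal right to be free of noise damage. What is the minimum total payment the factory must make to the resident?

Efficient level: marginal profit ≥ marginal noise damage through level 2, so k* = 2.
With the resident holding the right, the factory must at least compensate total damage at k*: 88 + 184 = 272.

$272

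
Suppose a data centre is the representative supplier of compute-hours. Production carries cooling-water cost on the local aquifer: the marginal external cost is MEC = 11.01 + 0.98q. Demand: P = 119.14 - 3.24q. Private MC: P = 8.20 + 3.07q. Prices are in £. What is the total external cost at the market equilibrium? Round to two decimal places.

£345.04

Market equilibrium (private): 8.20 + 3.07q = 119.14 - 3.24q → q_m = 17.5816.
Total external cost = ∫₀^{q_m} (11.01 + 0.98q) dq = 11.01×17.5816 + ½×0.98×17.5816² = 345.0386.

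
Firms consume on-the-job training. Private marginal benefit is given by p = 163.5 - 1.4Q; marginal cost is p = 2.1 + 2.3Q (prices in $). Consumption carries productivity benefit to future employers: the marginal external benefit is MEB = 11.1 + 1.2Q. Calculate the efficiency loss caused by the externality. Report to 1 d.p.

DWL = $805.1

Market equilibrium (private): 2.1 + 2.3Q = 163.5 - 1.4Q → Q_m = 43.6216.
Social marginal benefit = demand + MEB = 174.6 - 0.2Q.
Set SMB = MC: 174.6 - 0.2Q = 2.1 + 2.3Q → Q* = 69.0000.
Height of the DWL triangle at Q_m is SMB(Q_m) − MC(Q_m) = MEB(Q_m) = 63.4459.
DWL = ½ × 25.3784 × 63.4459 = 805.0777.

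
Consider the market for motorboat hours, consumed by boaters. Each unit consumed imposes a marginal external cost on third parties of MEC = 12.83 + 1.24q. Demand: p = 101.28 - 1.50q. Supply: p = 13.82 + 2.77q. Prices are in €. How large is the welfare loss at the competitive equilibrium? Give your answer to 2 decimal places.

DWL = €132.61

Market equilibrium (private): 13.82 + 2.77q = 101.28 - 1.50q → q_m = 20.4824.
Social marginal benefit = demand − MEC = 88.45 - 2.74q.
Set SMB = MC: 88.45 - 2.74q = 13.82 + 2.77q → q* = 13.5445.
The loss is the area between SMB and MC from q* to q_m; with linear curves that's a triangle of height MEC(q_m).
DWL = ½ × 6.9379 × 38.2282 = 132.6117.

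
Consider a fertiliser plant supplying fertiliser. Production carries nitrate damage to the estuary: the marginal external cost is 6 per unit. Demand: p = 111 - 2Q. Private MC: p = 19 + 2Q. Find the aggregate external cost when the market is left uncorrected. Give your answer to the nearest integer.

Market equilibrium (private): 19 + 2Q = 111 - 2Q → Q_m = 23.0000.
Total external cost = MEC × Q_m = 6 × 23.0000 = 138.0000.

138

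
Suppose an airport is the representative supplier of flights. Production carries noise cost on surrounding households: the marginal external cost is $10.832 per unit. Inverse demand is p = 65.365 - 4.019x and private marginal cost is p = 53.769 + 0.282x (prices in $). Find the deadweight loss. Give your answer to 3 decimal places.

Market equilibrium (private): 53.769 + 0.282x = 65.365 - 4.019x → x_m = 2.6961.
Social marginal cost = private MC + MEC = 64.601 + 0.282x.
Set SMC = demand: 64.601 + 0.282x = 65.365 - 4.019x → x* = 0.1776.
Between x* and x_m the wedge SMC − demand runs linearly from 0 to MEC(x_m), so the loss is a triangle.
DWL = ½ × 2.5185 × 10.8320 = 13.6402.

DWL = $13.640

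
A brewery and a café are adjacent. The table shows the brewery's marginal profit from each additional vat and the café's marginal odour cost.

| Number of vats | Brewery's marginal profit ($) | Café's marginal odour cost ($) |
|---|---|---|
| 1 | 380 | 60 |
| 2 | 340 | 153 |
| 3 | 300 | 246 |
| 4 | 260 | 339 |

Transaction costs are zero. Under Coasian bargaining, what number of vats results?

Bargaining reaches the level where marginal profit last exceeds marginal odour cost.
That holds through level 3 (300 ≥ 246) but not at 4 (260 < 339).

3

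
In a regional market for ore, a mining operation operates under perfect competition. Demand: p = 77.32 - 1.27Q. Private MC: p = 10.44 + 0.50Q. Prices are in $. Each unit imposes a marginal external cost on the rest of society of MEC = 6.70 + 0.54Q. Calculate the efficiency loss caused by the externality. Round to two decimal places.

Market equilibrium (private): 10.44 + 0.50Q = 77.32 - 1.27Q → Q_m = 37.7853.
Social marginal cost = private MC + MEC = 17.14 + 1.04Q.
Set SMC = demand: 17.14 + 1.04Q = 77.32 - 1.27Q → Q* = 26.0519.
The loss is the area between SMC and demand from Q* to Q_m; with linear curves that's a triangle of height MEC(Q_m).
DWL = ½ × 11.7334 × 27.1041 = 159.0116.

DWL = $159.01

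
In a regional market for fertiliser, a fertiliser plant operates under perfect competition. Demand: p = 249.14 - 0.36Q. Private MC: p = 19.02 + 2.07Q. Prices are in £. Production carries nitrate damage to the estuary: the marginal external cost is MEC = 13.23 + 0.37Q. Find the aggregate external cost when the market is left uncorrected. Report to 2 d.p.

Market equilibrium (private): 19.02 + 2.07Q = 249.14 - 0.36Q → Q_m = 94.6996.
Total external cost = ∫₀^{Q_m} (13.23 + 0.37Q) dQ = 13.23×94.6996 + ½×0.37×94.6996² = 2911.9583.

£2911.96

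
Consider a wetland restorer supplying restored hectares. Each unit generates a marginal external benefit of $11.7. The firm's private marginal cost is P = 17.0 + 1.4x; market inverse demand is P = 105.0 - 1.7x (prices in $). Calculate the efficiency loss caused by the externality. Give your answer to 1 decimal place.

DWL = $22.1

Market equilibrium (private): 17.0 + 1.4x = 105.0 - 1.7x → x_m = 28.3871.
Social marginal cost = private MC − MEB = 5.3 + 1.4x.
Set SMC = demand: 5.3 + 1.4x = 105.0 - 1.7x → x* = 32.1613.
Height of the DWL triangle at x_m is demand(x_m) − SMC(x_m) = MEB(x_m) = 11.7000.
DWL = ½ × 3.7742 × 11.7000 = 22.0791.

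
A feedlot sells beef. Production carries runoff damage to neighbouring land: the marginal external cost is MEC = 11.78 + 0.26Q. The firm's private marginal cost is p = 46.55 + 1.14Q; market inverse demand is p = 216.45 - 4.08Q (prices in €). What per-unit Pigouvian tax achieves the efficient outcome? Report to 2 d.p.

tax = €19.28 per unit

Social marginal cost = private MC + MEC = 58.33 + 1.40Q.
Set SMC = demand: 58.33 + 1.40Q = 216.45 - 4.08Q → Q* = 28.8540.
The Pigouvian tax equals MEC at Q*: 11.78 + 0.26×28.8540 = 19.2820.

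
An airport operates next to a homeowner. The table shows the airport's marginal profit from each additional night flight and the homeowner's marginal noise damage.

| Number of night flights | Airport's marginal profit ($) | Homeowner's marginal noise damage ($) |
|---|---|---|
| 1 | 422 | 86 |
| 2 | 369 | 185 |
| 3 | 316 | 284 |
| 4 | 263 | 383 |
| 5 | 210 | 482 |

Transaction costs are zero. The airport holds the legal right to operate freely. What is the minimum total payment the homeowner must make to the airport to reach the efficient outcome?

Left alone the airport would choose level 5 (marginal profit stays positive).
Efficient level: k* = 3 (marginal profit ≥ marginal noise damage through 3).
The homeowner must at least cover the airport's forgone profit from cutting 5→3: 263 + 210 = 473.

$473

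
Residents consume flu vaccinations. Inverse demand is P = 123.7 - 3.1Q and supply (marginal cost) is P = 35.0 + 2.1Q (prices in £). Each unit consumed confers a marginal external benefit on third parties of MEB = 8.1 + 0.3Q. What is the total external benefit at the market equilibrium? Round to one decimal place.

£181.8

Market equilibrium (private): 35.0 + 2.1Q = 123.7 - 3.1Q → Q_m = 17.0577.
Total external benefit = ∫₀^{Q_m} (8.1 + 0.3Q) dQ = 8.1×17.0577 + ½×0.3×17.0577² = 181.8121.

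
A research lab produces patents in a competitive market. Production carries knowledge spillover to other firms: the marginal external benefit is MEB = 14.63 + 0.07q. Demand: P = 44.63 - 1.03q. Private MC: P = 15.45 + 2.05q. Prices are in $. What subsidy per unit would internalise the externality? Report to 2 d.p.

subsidy = $15.65 per unit

Social marginal cost = private MC − MEB = 0.82 + 1.98q.
Set SMC = demand: 0.82 + 1.98q = 44.63 - 1.03q → q* = 14.5548.
The Pigouvian subsidy equals MEB at q*: 14.63 + 0.07×14.5548 = 15.6488.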